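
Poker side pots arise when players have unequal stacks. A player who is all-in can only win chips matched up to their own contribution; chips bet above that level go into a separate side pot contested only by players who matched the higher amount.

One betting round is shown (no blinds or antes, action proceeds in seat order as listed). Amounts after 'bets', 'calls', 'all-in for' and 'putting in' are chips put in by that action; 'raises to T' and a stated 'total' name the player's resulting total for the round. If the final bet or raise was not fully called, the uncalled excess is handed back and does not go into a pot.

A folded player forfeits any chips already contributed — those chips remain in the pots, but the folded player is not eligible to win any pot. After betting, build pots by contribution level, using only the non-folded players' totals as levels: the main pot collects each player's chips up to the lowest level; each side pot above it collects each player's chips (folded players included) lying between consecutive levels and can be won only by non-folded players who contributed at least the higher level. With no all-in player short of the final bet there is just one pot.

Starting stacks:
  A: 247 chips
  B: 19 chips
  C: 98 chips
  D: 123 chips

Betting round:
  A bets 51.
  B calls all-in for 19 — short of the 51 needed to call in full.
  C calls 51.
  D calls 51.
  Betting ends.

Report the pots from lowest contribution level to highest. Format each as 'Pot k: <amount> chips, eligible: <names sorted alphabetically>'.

Contributions: A=51, B=19, C=51, D=51
Pot levels (distinct totals of non-folded players): 19, 51
Layer 1-19: 19 each from A, B, C, D = 19*4 = 76 chips; eligible A, B, C, D
Layer 20-51: 32 each from A, C, D = 32*3 = 96 chips; eligible A, C, D

Pot 1: 76 chips, eligible: A, B, C, D
Pot 2: 96 chips, eligible: A, C, D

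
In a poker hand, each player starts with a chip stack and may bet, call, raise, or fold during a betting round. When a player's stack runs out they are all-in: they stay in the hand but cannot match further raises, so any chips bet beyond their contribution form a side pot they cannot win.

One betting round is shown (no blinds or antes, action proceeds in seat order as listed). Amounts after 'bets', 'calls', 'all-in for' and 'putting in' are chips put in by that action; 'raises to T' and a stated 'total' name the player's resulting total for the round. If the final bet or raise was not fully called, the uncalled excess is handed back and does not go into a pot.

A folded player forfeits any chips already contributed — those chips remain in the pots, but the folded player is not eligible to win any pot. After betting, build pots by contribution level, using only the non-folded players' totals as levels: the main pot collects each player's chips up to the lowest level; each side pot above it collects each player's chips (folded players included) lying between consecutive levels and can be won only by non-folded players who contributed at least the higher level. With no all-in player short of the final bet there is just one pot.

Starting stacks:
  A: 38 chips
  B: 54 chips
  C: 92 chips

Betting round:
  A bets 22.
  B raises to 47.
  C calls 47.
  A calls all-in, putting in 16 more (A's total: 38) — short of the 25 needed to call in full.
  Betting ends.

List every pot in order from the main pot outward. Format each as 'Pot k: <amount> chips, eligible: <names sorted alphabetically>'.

Pot 1: 114 chips, eligible: A, B, C
Pot 2: 18 chips, eligible: B, C

Derivation:
Contributions: A=38, B=47, C=47
Pot levels (distinct totals of non-folded players): 38, 47
Layer 1-38: 38 each from A, B, C = 38*3 = 114 chips; eligible A, B, C
Layer 39-47: 9 each from B, C = 9*2 = 18 chips; eligible B, C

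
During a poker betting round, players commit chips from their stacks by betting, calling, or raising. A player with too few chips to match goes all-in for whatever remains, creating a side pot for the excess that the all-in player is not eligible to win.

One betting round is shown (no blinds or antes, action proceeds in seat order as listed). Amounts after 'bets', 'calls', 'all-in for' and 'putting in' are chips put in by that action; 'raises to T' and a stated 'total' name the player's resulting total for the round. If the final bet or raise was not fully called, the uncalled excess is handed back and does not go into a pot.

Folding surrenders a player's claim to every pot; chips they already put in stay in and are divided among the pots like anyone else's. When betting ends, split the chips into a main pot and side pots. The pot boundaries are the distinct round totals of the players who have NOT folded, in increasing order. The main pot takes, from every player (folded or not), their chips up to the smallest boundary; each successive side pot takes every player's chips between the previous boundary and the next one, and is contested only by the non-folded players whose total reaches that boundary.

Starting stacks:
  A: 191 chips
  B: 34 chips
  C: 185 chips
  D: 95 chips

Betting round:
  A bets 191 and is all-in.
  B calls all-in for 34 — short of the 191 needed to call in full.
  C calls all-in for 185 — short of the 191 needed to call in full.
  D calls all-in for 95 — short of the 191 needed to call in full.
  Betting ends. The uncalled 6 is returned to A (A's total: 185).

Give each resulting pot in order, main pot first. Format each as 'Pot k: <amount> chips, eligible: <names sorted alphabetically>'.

Pot 1: 136 chips, eligible: A, B, C, D
Pot 2: 183 chips, eligible: A, C, D
Pot 3: 180 chips, eligible: A, C

Derivation:
Contributions (after 6 returned to A): A=185, B=34, C=185, D=95
Pot levels (distinct totals of non-folded players): 34, 95, 185
Layer 1-34: 34 each from A, B, C, D = 34*4 = 136 chips; eligible A, B, C, D
Layer 35-95: 61 each from A, C, D = 61*3 = 183 chips; eligible A, C, D
Layer 96-185: 90 each from A, C = 90*2 = 180 chips; eligible A, C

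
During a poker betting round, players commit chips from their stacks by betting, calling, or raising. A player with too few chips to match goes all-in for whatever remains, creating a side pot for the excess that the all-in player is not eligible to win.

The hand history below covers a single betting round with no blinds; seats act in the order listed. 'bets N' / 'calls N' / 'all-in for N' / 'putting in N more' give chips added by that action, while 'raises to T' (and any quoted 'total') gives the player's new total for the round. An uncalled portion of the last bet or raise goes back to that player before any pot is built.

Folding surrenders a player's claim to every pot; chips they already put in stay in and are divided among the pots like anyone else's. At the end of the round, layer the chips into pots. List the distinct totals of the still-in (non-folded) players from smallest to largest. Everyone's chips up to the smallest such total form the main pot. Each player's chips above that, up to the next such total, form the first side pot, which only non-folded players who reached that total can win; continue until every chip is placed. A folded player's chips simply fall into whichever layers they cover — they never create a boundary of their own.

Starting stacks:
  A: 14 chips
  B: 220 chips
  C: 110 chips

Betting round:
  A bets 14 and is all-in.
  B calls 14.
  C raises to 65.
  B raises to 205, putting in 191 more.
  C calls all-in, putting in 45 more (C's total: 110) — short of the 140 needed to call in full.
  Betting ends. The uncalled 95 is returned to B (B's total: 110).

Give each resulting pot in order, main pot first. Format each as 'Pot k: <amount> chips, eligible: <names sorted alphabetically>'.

Contributions (after 95 returned to B): A=14, B=110, C=110
Pot levels (distinct totals of non-folded players): 14, 110
Layer 1-14: 14 each from A, B, C = 14*3 = 42 chips; eligible A, B, C
Layer 15-110: 96 each from B, C = 96*2 = 192 chips; eligible B, C

Pot 1: 42 chips, eligible: A, B, C
Pot 2: 192 chips, eligible: B, C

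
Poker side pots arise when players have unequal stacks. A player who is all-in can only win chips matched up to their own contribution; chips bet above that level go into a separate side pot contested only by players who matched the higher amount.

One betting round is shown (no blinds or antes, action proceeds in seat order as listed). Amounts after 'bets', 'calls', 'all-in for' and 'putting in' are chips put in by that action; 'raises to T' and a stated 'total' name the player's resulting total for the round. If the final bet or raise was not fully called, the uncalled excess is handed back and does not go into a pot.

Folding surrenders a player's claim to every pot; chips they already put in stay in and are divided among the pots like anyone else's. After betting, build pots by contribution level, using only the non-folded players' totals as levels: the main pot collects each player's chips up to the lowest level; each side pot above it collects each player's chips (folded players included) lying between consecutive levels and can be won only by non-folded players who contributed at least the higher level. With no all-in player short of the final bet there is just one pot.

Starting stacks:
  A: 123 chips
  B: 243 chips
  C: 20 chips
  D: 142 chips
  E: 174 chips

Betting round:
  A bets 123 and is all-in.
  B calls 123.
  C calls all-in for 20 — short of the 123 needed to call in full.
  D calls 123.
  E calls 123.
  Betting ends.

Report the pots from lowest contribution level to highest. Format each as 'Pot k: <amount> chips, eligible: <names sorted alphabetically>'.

Pot 1: 100 chips, eligible: A, B, C, D, E
Pot 2: 412 chips, eligible: A, B, D, E

Derivation:
Contributions: A=123, B=123, C=20, D=123, E=123
Pot levels (distinct totals of non-folded players): 20, 123
Layer 1-20: 20 each from A, B, C, D, E = 20*5 = 100 chips; eligible A, B, C, D, E
Layer 21-123: 103 each from A, B, D, E = 103*4 = 412 chips; eligible A, B, D, E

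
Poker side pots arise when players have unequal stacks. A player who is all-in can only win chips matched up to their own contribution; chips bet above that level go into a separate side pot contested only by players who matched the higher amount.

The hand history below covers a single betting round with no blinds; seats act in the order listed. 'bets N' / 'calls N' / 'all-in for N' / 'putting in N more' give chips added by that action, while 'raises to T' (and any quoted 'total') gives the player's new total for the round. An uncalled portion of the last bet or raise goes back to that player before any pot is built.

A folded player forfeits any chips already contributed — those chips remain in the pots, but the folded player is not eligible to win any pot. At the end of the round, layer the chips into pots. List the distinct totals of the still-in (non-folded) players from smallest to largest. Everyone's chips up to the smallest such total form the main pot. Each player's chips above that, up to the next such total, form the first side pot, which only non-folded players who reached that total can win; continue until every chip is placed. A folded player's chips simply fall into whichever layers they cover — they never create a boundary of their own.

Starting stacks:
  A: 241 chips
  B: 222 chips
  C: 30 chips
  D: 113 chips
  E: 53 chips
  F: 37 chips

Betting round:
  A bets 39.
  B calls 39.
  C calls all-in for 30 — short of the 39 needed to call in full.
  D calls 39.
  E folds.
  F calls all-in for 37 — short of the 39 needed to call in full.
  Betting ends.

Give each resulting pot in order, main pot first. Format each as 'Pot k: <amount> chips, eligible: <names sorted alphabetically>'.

Pot 1: 150 chips, eligible: A, B, C, D, F
Pot 2: 28 chips, eligible: A, B, D, F
Pot 3: 6 chips, eligible: A, B, D

Derivation:
Contributions: A=39, B=39, C=30, D=39, F=37
Folded: E
Pot levels (distinct totals of non-folded players): 30, 37, 39
Layer 1-30: 30 each from A, B, C, D, F = 30*5 = 150 chips; eligible A, B, C, D, F
Layer 31-37: 7 each from A, B, D, F = 7*4 = 28 chips; eligible A, B, D, F
Layer 38-39: 2 each from A, B, D = 2*3 = 6 chips; eligible A, B, D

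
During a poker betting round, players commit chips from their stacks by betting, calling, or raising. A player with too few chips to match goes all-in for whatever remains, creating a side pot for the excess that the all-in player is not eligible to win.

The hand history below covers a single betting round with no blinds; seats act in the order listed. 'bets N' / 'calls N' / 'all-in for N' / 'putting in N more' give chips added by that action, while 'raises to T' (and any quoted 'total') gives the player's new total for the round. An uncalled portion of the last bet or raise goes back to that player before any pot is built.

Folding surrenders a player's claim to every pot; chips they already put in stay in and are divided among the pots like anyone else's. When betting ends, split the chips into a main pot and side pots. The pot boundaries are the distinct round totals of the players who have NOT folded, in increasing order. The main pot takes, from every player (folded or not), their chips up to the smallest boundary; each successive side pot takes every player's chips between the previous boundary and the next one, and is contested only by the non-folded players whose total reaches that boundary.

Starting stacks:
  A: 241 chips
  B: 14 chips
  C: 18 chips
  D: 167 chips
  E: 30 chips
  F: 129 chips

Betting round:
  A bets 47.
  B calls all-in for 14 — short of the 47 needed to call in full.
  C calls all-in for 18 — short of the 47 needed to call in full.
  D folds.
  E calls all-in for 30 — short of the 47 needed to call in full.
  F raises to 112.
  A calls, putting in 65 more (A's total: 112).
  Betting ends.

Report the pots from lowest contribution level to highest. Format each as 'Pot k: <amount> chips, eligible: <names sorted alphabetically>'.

Contributions: A=112, B=14, C=18, E=30, F=112
Folded: D
Pot levels (distinct totals of non-folded players): 14, 18, 30, 112
Layer 1-14: 14 each from A, B, C, E, F = 14*5 = 70 chips; eligible A, B, C, E, F
Layer 15-18: 4 each from A, C, E, F = 4*4 = 16 chips; eligible A, C, E, F
Layer 19-30: 12 each from A, E, F = 12*3 = 36 chips; eligible A, E, F
Layer 31-112: 82 each from A, F = 82*2 = 164 chips; eligible A, F

Pot 1: 70 chips, eligible: A, B, C, E, F
Pot 2: 16 chips, eligible: A, C, E, F
Pot 3: 36 chips, eligible: A, E, F
Pot 4: 164 chips, eligible: A, F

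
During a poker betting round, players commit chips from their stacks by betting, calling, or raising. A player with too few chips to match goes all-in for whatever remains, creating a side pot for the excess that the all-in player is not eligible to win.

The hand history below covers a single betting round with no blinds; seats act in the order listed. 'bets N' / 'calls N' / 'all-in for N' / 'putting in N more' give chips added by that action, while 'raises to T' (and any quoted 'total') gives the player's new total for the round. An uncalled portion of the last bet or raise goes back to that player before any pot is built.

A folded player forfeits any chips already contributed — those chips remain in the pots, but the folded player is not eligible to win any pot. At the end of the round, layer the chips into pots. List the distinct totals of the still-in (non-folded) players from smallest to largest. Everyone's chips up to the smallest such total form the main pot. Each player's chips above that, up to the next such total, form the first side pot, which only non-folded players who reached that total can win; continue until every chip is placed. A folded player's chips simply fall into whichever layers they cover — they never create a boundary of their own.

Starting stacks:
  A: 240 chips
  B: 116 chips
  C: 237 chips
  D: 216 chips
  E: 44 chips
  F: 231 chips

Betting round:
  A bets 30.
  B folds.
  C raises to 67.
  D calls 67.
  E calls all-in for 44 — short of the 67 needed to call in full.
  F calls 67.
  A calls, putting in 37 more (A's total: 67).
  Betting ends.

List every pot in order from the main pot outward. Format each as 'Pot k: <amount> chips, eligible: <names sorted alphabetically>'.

Pot 1: 220 chips, eligible: A, C, D, E, F
Pot 2: 92 chips, eligible: A, C, D, F

Derivation:
Contributions: A=67, C=67, D=67, E=44, F=67
Folded: B
Pot levels (distinct totals of non-folded players): 44, 67
Layer 1-44: 44 each from A, C, D, E, F = 44*5 = 220 chips; eligible A, C, D, E, F
Layer 45-67: 23 each from A, C, D, F = 23*4 = 92 chips; eligible A, C, D, F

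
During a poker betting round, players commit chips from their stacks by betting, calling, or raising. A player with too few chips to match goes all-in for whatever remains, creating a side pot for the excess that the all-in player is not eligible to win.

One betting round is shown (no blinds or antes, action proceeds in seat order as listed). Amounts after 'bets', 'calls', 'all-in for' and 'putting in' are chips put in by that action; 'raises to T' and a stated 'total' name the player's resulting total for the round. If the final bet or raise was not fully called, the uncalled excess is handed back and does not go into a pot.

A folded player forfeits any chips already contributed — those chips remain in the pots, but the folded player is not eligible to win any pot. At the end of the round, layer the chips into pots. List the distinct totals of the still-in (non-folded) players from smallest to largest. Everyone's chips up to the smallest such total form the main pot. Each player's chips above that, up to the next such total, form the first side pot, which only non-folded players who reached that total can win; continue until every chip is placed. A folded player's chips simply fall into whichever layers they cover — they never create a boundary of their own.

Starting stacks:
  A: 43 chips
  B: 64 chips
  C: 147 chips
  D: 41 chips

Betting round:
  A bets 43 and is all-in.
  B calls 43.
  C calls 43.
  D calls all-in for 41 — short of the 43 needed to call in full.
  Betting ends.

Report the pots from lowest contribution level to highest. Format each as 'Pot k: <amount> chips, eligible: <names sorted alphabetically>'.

Contributions: A=43, B=43, C=43, D=41
Pot levels (distinct totals of non-folded players): 41, 43
Layer 1-41: 41 each from A, B, C, D = 41*4 = 164 chips; eligible A, B, C, D
Layer 42-43: 2 each from A, B, C = 2*3 = 6 chips; eligible A, B, C

Pot 1: 164 chips, eligible: A, B, C, D
Pot 2: 6 chips, eligible: A, B, C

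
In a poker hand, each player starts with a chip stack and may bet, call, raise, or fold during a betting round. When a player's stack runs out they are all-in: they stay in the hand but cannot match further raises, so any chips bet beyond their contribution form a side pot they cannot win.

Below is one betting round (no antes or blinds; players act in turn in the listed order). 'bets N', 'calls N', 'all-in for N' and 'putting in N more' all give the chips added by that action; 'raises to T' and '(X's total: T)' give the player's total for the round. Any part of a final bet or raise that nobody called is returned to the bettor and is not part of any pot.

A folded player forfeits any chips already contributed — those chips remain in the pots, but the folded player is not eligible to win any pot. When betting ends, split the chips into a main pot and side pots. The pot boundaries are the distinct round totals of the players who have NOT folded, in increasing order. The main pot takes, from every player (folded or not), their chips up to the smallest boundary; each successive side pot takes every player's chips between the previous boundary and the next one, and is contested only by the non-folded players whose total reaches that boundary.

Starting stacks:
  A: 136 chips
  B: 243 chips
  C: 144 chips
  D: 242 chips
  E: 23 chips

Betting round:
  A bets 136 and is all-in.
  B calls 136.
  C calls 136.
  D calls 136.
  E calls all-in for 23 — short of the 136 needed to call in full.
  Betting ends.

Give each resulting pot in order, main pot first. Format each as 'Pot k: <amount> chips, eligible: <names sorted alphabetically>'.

Contributions: A=136, B=136, C=136, D=136, E=23
Pot levels (distinct totals of non-folded players): 23, 136
Layer 1-23: 23 each from A, B, C, D, E = 23*5 = 115 chips; eligible A, B, C, D, E
Layer 24-136: 113 each from A, B, C, D = 113*4 = 452 chips; eligible A, B, C, D

Pot 1: 115 chips, eligible: A, B, C, D, E
Pot 2: 452 chips, eligible: A, B, C, D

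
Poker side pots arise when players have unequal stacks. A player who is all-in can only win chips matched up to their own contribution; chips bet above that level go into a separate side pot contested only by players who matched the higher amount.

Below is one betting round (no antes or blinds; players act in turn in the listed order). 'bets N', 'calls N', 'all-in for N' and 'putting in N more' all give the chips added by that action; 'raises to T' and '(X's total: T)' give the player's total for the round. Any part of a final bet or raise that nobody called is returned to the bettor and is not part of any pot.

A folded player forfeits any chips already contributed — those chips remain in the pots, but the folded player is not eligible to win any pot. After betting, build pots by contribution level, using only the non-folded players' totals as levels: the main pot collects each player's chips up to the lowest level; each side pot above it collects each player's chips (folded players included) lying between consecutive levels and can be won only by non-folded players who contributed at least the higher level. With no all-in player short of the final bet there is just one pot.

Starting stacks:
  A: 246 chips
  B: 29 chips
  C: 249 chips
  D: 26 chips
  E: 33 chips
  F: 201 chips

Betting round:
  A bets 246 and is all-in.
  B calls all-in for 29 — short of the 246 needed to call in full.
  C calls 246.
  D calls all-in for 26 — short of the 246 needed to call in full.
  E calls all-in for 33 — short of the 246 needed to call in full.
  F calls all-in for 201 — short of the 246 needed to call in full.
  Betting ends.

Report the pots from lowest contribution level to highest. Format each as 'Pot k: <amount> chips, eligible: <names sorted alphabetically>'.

Pot 1: 156 chips, eligible: A, B, C, D, E, F
Pot 2: 15 chips, eligible: A, B, C, E, F
Pot 3: 16 chips, eligible: A, C, E, F
Pot 4: 504 chips, eligible: A, C, F
Pot 5: 90 chips, eligible: A, C

Derivation:
Contributions: A=246, B=29, C=246, D=26, E=33, F=201
Pot levels (distinct totals of non-folded players): 26, 29, 33, 201, 246
Layer 1-26: 26 each from A, B, C, D, E, F = 26*6 = 156 chips; eligible A, B, C, D, E, F
Layer 27-29: 3 each from A, B, C, E, F = 3*5 = 15 chips; eligible A, B, C, E, F
Layer 30-33: 4 each from A, C, E, F = 4*4 = 16 chips; eligible A, C, E, F
Layer 34-201: 168 each from A, C, F = 168*3 = 504 chips; eligible A, C, F
Layer 202-246: 45 each from A, C = 45*2 = 90 chips; eligible A, C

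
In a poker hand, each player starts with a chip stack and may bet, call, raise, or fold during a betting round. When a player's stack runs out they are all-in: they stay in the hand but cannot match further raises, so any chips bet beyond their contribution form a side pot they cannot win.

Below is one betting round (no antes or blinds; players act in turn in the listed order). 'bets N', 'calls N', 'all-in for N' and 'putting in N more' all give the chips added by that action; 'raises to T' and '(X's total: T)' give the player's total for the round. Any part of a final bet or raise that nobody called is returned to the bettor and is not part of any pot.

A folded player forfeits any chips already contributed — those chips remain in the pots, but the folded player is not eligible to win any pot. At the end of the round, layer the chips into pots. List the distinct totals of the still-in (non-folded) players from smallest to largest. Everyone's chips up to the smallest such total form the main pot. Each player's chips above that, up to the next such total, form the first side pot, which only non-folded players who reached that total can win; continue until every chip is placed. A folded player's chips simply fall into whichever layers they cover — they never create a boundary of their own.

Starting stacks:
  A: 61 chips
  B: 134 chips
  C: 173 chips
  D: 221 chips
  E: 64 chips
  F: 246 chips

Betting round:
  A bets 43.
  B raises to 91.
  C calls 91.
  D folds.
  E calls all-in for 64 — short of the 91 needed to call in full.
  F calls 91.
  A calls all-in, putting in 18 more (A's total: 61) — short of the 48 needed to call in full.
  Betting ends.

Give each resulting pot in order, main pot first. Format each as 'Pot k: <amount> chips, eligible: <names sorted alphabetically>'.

Contributions: A=61, B=91, C=91, E=64, F=91
Folded: D
Pot levels (distinct totals of non-folded players): 61, 64, 91
Layer 1-61: 61 each from A, B, C, E, F = 61*5 = 305 chips; eligible A, B, C, E, F
Layer 62-64: 3 each from B, C, E, F = 3*4 = 12 chips; eligible B, C, E, F
Layer 65-91: 27 each from B, C, F = 27*3 = 81 chips; eligible B, C, F

Pot 1: 305 chips, eligible: A, B, C, E, F
Pot 2: 12 chips, eligible: B, C, E, F
Pot 3: 81 chips, eligible: B, C, F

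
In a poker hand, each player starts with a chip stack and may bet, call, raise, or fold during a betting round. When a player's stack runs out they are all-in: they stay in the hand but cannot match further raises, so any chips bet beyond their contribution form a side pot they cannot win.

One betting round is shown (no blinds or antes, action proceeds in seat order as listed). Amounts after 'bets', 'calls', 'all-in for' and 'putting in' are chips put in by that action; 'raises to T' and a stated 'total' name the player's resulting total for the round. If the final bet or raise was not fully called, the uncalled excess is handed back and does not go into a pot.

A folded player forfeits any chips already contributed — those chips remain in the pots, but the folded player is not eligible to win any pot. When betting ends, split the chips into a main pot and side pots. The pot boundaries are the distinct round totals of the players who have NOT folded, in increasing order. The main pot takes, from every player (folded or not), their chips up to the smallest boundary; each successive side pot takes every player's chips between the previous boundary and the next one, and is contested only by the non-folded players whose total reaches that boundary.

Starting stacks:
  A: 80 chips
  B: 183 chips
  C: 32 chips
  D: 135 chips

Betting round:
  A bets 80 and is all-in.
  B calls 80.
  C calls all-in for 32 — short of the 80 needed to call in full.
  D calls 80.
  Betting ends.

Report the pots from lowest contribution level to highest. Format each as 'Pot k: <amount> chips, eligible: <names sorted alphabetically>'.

Pot 1: 128 chips, eligible: A, B, C, D
Pot 2: 144 chips, eligible: A, B, D

Derivation:
Contributions: A=80, B=80, C=32, D=80
Pot levels (distinct totals of non-folded players): 32, 80
Layer 1-32: 32 each from A, B, C, D = 32*4 = 128 chips; eligible A, B, C, D
Layer 33-80: 48 each from A, B, D = 48*3 = 144 chips; eligible A, B, D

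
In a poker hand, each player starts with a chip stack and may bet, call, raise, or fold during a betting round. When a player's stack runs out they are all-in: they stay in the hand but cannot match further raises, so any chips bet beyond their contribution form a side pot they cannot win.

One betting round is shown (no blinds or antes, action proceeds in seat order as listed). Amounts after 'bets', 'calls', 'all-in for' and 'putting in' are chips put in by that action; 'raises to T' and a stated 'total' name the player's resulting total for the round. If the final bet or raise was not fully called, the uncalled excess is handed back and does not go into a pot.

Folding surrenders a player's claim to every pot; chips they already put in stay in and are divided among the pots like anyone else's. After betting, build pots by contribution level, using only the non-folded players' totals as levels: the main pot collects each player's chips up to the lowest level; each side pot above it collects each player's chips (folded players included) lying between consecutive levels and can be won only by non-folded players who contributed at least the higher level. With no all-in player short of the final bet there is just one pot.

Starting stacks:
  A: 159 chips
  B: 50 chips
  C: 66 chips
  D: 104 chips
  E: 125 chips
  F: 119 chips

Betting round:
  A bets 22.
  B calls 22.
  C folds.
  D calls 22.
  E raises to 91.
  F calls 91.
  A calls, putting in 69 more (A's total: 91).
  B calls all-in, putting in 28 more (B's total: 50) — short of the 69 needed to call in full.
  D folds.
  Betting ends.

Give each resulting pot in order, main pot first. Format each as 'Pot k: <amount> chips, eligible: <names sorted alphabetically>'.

Contributions: A=91, B=50, D=22, E=91, F=91
Folded: C, D
Pot levels (distinct totals of non-folded players): 50, 91
Layer 1-50: A 50 + B 50 + D 22 + E 50 + F 50 = 222 chips; eligible A, B, E, F
Layer 51-91: 41 each from A, E, F = 41*3 = 123 chips; eligible A, E, F

Pot 1: 222 chips, eligible: A, B, E, F
Pot 2: 123 chips, eligible: A, E, F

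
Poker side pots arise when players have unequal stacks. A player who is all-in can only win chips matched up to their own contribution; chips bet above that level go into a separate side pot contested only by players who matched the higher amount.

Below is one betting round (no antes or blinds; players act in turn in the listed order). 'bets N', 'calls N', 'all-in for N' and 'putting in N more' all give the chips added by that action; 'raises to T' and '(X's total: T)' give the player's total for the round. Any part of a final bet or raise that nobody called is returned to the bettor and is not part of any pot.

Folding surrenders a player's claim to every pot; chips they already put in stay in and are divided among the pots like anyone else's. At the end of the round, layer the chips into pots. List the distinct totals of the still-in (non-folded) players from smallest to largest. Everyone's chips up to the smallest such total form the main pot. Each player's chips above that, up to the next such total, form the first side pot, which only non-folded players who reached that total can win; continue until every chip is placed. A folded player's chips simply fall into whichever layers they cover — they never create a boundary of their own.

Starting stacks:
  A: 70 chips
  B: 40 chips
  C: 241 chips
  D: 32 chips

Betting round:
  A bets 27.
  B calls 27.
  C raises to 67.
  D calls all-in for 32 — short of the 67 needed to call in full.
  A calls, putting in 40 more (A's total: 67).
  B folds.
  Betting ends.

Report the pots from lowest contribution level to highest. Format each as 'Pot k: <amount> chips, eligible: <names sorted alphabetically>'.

Pot 1: 123 chips, eligible: A, C, D
Pot 2: 70 chips, eligible: A, C

Derivation:
Contributions: A=67, B=27, C=67, D=32
Folded: B
Pot levels (distinct totals of non-folded players): 32, 67
Layer 1-32: A 32 + B 27 + C 32 + D 32 = 123 chips; eligible A, C, D
Layer 33-67: 35 each from A, C = 35*2 = 70 chips; eligible A, C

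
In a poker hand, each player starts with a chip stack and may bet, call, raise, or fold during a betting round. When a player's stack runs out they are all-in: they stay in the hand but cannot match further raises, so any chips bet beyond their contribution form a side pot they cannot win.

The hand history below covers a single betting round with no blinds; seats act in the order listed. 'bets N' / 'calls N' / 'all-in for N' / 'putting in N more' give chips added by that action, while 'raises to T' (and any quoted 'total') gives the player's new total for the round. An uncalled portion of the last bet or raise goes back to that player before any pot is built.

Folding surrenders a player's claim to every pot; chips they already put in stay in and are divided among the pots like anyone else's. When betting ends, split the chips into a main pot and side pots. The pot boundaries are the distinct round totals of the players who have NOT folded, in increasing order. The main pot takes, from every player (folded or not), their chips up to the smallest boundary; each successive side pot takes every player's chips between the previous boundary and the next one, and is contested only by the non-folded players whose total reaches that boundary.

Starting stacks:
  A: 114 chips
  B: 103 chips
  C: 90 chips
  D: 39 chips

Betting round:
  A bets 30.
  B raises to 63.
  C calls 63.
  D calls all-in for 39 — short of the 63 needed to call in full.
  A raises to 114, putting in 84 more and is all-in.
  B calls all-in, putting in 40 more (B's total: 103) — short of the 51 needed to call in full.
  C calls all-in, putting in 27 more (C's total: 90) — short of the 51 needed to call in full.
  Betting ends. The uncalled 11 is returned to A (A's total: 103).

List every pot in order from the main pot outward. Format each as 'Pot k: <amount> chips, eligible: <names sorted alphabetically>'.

Pot 1: 156 chips, eligible: A, B, C, D
Pot 2: 153 chips, eligible: A, B, C
Pot 3: 26 chips, eligible: A, B

Derivation:
Contributions (after 11 returned to A): A=103, B=103, C=90, D=39
Pot levels (distinct totals of non-folded players): 39, 90, 103
Layer 1-39: 39 each from A, B, C, D = 39*4 = 156 chips; eligible A, B, C, D
Layer 40-90: 51 each from A, B, C = 51*3 = 153 chips; eligible A, B, C
Layer 91-103: 13 each from A, B = 13*2 = 26 chips; eligible A, B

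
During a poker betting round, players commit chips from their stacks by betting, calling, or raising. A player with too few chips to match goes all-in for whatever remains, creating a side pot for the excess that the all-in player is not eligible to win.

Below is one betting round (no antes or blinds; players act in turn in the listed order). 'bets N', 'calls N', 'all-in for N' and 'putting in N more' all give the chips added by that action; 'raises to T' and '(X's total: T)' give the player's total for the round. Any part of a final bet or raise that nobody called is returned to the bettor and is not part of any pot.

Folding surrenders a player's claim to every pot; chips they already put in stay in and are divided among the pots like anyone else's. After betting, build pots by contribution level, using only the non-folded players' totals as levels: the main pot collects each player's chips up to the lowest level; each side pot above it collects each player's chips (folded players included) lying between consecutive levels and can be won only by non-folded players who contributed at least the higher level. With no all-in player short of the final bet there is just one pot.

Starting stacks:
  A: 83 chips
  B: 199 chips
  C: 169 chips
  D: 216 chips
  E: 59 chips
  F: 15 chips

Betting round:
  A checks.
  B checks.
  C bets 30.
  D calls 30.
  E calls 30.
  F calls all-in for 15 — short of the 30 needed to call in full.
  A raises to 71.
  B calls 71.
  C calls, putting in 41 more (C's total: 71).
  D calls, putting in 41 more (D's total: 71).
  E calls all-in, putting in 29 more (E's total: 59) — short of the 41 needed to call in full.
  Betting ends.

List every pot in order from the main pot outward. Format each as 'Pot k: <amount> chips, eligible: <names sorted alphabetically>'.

Pot 1: 90 chips, eligible: A, B, C, D, E, F
Pot 2: 220 chips, eligible: A, B, C, D, E
Pot 3: 48 chips, eligible: A, B, C, D

Derivation:
Contributions: A=71, B=71, C=71, D=71, E=59, F=15
Pot levels (distinct totals of non-folded players): 15, 59, 71
Layer 1-15: 15 each from A, B, C, D, E, F = 15*6 = 90 chips; eligible A, B, C, D, E, F
Layer 16-59: 44 each from A, B, C, D, E = 44*5 = 220 chips; eligible A, B, C, D, E
Layer 60-71: 12 each from A, B, C, D = 12*4 = 48 chips; eligible A, B, C, D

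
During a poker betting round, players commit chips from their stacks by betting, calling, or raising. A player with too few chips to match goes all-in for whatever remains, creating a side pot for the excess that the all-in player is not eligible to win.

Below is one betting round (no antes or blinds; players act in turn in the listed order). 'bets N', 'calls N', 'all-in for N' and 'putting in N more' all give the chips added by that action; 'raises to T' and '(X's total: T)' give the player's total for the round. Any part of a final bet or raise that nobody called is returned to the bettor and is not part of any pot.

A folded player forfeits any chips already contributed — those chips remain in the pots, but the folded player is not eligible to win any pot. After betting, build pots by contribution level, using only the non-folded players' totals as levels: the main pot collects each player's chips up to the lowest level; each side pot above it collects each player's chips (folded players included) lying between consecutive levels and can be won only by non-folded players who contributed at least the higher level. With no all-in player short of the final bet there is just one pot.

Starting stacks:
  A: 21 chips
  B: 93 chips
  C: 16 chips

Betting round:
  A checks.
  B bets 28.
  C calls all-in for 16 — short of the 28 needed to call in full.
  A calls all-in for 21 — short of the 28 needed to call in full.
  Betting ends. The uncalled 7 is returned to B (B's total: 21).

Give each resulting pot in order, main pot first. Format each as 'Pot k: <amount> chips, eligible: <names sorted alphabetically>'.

Pot 1: 48 chips, eligible: A, B, C
Pot 2: 10 chips, eligible: A, B

Derivation:
Contributions (after 7 returned to B): A=21, B=21, C=16
Pot levels (distinct totals of non-folded players): 16, 21
Layer 1-16: 16 each from A, B, C = 16*3 = 48 chips; eligible A, B, C
Layer 17-21: 5 each from A, B = 5*2 = 10 chips; eligible A, B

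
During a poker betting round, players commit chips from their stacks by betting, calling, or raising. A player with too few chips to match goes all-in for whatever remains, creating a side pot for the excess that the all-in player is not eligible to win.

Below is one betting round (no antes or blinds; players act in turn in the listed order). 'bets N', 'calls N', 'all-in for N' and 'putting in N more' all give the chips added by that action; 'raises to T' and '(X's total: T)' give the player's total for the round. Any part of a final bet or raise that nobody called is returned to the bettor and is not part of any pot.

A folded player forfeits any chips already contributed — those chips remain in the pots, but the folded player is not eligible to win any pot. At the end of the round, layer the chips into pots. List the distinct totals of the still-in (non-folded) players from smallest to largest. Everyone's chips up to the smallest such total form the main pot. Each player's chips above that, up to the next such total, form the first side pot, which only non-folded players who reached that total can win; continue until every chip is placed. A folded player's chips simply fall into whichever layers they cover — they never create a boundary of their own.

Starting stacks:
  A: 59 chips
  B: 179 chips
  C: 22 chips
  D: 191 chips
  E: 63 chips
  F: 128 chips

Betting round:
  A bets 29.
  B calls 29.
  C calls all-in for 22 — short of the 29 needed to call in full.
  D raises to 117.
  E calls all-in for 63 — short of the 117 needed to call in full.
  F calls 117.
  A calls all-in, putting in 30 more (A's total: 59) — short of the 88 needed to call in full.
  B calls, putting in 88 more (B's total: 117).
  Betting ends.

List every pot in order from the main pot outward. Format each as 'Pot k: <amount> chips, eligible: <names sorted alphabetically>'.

Pot 1: 132 chips, eligible: A, B, C, D, E, F
Pot 2: 185 chips, eligible: A, B, D, E, F
Pot 3: 16 chips, eligible: B, D, E, F
Pot 4: 162 chips, eligible: B, D, F

Derivation:
Contributions: A=59, B=117, C=22, D=117, E=63, F=117
Pot levels (distinct totals of non-folded players): 22, 59, 63, 117
Layer 1-22: 22 each from A, B, C, D, E, F = 22*6 = 132 chips; eligible A, B, C, D, E, F
Layer 23-59: 37 each from A, B, D, E, F = 37*5 = 185 chips; eligible A, B, D, E, F
Layer 60-63: 4 each from B, D, E, F = 4*4 = 16 chips; eligible B, D, E, F
Layer 64-117: 54 each from B, D, F = 54*3 = 162 chips; eligible B, D, F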